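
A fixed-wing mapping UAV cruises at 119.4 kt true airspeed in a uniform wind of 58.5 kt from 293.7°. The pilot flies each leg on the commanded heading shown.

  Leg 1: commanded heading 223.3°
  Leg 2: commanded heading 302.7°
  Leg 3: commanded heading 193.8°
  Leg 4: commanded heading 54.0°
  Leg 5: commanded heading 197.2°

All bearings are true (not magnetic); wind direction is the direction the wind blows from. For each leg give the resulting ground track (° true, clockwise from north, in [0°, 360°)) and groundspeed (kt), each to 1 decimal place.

Leg 1: track=194.4°, groundspeed=114.0 kt
Leg 2: track=311.1°, groundspeed=62.3 kt
Leg 3: track=169.8°, groundspeed=141.7 kt
Leg 4: track=72.7°, groundspeed=157.2 kt
Leg 5: track=172.4°, groundspeed=138.8 kt

Leg 1: heading 223.3°; drift -28.9° → track 194.4°, groundspeed 114.0 kt
Leg 2: heading 302.7°; drift +8.4° → track 311.1°, groundspeed 62.3 kt
Leg 3: heading 193.8°; drift -24.0° → track 169.8°, groundspeed 141.7 kt
Leg 4: heading 54.0°; drift +18.7° → track 72.7°, groundspeed 157.2 kt
Leg 5: heading 197.2°; drift -24.8° → track 172.4°, groundspeed 138.8 kt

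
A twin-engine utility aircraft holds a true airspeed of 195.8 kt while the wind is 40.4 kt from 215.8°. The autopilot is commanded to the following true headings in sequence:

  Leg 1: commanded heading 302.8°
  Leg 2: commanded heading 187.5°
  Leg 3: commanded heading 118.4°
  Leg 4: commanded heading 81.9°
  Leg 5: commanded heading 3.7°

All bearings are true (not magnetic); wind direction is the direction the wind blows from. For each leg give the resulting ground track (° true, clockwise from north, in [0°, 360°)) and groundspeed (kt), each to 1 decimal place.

Leg 1: heading 302.8°; drift +11.8° → track 314.6°, groundspeed 197.8 kt
Leg 2: heading 187.5°; drift -6.8° → track 180.7°, groundspeed 161.4 kt
Leg 3: heading 118.4°; drift -11.3° → track 107.1°, groundspeed 205.0 kt
Leg 4: heading 81.9°; drift -7.4° → track 74.5°, groundspeed 225.7 kt
Leg 5: heading 3.7°; drift +5.3° → track 9.0°, groundspeed 231.0 kt

Leg 1: track=314.6°, groundspeed=197.8 kt
Leg 2: track=180.7°, groundspeed=161.4 kt
Leg 3: track=107.1°, groundspeed=205.0 kt
Leg 4: track=74.5°, groundspeed=225.7 kt
Leg 5: track=9.0°, groundspeed=231.0 kt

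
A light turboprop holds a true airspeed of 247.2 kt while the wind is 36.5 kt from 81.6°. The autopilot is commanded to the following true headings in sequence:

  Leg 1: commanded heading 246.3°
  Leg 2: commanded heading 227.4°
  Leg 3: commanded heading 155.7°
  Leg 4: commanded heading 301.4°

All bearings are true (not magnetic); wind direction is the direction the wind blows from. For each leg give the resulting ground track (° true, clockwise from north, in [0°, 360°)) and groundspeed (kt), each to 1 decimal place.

Leg 1: track=248.3°, groundspeed=282.6 kt
Leg 2: track=231.6°, groundspeed=278.1 kt
Leg 3: track=164.1°, groundspeed=239.8 kt
Leg 4: track=296.5°, groundspeed=276.2 kt

Leg 1: heading 246.3°; drift +2.0° → track 248.3°, groundspeed 282.6 kt
Leg 2: heading 227.4°; drift +4.2° → track 231.6°, groundspeed 278.1 kt
Leg 3: heading 155.7°; drift +8.4° → track 164.1°, groundspeed 239.8 kt
Leg 4: heading 301.4°; drift -4.9° → track 296.5°, groundspeed 276.2 kt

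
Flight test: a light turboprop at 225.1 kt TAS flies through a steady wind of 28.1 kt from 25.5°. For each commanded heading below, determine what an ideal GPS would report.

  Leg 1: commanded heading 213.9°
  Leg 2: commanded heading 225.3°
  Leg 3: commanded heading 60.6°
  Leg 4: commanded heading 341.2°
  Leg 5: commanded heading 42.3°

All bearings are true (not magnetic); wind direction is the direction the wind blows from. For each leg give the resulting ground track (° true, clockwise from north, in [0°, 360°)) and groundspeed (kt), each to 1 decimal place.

Leg 1: track=213.0°, groundspeed=252.9 kt
Leg 2: track=223.1°, groundspeed=251.7 kt
Leg 3: track=65.2°, groundspeed=202.8 kt
Leg 4: track=335.7°, groundspeed=205.9 kt
Leg 5: track=44.6°, groundspeed=198.4 kt

Leg 1: heading 213.9°; drift -0.9° → track 213.0°, groundspeed 252.9 kt
Leg 2: heading 225.3°; drift -2.2° → track 223.1°, groundspeed 251.7 kt
Leg 3: heading 60.6°; drift +4.6° → track 65.2°, groundspeed 202.8 kt
Leg 4: heading 341.2°; drift -5.5° → track 335.7°, groundspeed 205.9 kt
Leg 5: heading 42.3°; drift +2.3° → track 44.6°, groundspeed 198.4 kt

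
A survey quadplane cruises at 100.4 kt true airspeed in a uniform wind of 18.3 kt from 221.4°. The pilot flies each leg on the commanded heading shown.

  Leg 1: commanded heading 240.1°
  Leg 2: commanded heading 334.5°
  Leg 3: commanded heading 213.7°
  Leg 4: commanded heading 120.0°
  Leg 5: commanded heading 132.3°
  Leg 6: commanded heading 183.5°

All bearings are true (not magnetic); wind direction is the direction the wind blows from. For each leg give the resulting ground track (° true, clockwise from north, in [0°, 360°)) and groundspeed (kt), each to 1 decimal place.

Leg 1: heading 240.1°; drift +4.0° → track 244.1°, groundspeed 83.3 kt
Leg 2: heading 334.5°; drift +8.9° → track 343.4°, groundspeed 108.9 kt
Leg 3: heading 213.7°; drift -1.7° → track 212.0°, groundspeed 82.3 kt
Leg 4: heading 120.0°; drift -9.8° → track 110.2°, groundspeed 105.6 kt
Leg 5: heading 132.3°; drift -10.4° → track 121.9°, groundspeed 101.8 kt
Leg 6: heading 183.5°; drift -7.5° → track 176.0°, groundspeed 86.7 kt

Leg 1: track=244.1°, groundspeed=83.3 kt
Leg 2: track=343.4°, groundspeed=108.9 kt
Leg 3: track=212.0°, groundspeed=82.3 kt
Leg 4: track=110.2°, groundspeed=105.6 kt
Leg 5: track=121.9°, groundspeed=101.8 kt
Leg 6: track=176.0°, groundspeed=86.7 kt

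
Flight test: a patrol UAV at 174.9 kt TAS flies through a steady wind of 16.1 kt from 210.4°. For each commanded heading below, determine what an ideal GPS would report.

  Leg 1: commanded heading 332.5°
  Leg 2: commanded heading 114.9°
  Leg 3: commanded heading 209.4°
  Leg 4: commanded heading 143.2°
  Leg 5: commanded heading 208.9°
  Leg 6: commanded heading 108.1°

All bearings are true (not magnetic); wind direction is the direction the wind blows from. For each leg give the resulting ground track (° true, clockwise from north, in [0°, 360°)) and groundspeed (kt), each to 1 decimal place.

Leg 1: heading 332.5°; drift +4.3° → track 336.8°, groundspeed 184.0 kt
Leg 2: heading 114.9°; drift -5.2° → track 109.7°, groundspeed 177.2 kt
Leg 3: heading 209.4°; drift -0.1° → track 209.3°, groundspeed 158.8 kt
Leg 4: heading 143.2°; drift -5.0° → track 138.2°, groundspeed 169.3 kt
Leg 5: heading 208.9°; drift -0.2° → track 208.7°, groundspeed 158.8 kt
Leg 6: heading 108.1°; drift -5.0° → track 103.1°, groundspeed 179.0 kt

Leg 1: track=336.8°, groundspeed=184.0 kt
Leg 2: track=109.7°, groundspeed=177.2 kt
Leg 3: track=209.3°, groundspeed=158.8 kt
Leg 4: track=138.2°, groundspeed=169.3 kt
Leg 5: track=208.7°, groundspeed=158.8 kt
Leg 6: track=103.1°, groundspeed=179.0 kt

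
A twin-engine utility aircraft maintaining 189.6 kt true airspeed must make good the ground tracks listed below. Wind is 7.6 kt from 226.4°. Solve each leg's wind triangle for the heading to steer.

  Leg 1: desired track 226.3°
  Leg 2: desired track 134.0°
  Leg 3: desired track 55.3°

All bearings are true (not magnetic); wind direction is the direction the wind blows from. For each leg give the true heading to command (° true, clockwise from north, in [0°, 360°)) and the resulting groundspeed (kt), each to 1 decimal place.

Leg 1: desired track 226.3°; wind correction +0.0° → command heading 226.3°, groundspeed 182.0 kt
Leg 2: desired track 134.0°; wind correction +2.3° → command heading 136.3°, groundspeed 189.8 kt
Leg 3: desired track 55.3°; wind correction +0.4° → command heading 55.7°, groundspeed 197.1 kt

Leg 1: heading=226.3°, groundspeed=182.0 kt
Leg 2: heading=136.3°, groundspeed=189.8 kt
Leg 3: heading=55.7°, groundspeed=197.1 kt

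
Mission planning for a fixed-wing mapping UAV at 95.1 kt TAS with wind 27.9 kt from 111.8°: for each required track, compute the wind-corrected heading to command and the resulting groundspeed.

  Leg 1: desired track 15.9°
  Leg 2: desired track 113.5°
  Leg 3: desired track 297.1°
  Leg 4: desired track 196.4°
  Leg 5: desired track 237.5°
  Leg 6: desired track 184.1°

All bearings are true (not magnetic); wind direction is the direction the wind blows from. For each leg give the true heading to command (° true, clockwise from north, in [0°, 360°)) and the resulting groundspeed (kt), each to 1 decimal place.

Leg 1: desired track 15.9°; wind correction +17.0° → command heading 32.9°, groundspeed 93.8 kt
Leg 2: desired track 113.5°; wind correction -0.5° → command heading 113.0°, groundspeed 67.2 kt
Leg 3: desired track 297.1°; wind correction +1.6° → command heading 298.7°, groundspeed 122.8 kt
Leg 4: desired track 196.4°; wind correction -17.0° → command heading 179.4°, groundspeed 88.3 kt
Leg 5: desired track 237.5°; wind correction -13.8° → command heading 223.7°, groundspeed 108.6 kt
Leg 6: desired track 184.1°; wind correction -16.2° → command heading 167.9°, groundspeed 82.8 kt

Leg 1: heading=32.9°, groundspeed=93.8 kt
Leg 2: heading=113.0°, groundspeed=67.2 kt
Leg 3: heading=298.7°, groundspeed=122.8 kt
Leg 4: heading=179.4°, groundspeed=88.3 kt
Leg 5: heading=223.7°, groundspeed=108.6 kt
Leg 6: heading=167.9°, groundspeed=82.8 kt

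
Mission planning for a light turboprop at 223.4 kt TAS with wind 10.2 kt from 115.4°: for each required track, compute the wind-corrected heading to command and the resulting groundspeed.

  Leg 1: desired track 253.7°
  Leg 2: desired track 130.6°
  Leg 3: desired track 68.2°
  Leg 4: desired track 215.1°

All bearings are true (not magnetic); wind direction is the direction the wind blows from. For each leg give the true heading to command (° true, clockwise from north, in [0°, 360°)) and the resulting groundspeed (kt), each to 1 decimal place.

Leg 1: desired track 253.7°; wind correction -1.7° → command heading 252.0°, groundspeed 230.9 kt
Leg 2: desired track 130.6°; wind correction -0.7° → command heading 129.9°, groundspeed 213.5 kt
Leg 3: desired track 68.2°; wind correction +1.9° → command heading 70.1°, groundspeed 216.3 kt
Leg 4: desired track 215.1°; wind correction -2.6° → command heading 212.5°, groundspeed 224.9 kt

Leg 1: heading=252.0°, groundspeed=230.9 kt
Leg 2: heading=129.9°, groundspeed=213.5 kt
Leg 3: heading=70.1°, groundspeed=216.3 kt
Leg 4: heading=212.5°, groundspeed=224.9 kt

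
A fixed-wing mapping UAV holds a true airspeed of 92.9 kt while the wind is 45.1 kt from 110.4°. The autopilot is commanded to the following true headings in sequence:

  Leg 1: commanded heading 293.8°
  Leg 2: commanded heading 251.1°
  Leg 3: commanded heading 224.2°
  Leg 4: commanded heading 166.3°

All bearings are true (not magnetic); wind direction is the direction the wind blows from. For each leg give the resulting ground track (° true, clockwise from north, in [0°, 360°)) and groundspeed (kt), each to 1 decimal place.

Leg 1: heading 293.8°; drift -1.1° → track 292.7°, groundspeed 137.9 kt
Leg 2: heading 251.1°; drift +12.6° → track 263.7°, groundspeed 131.0 kt
Leg 3: heading 224.2°; drift +20.4° → track 244.6°, groundspeed 118.5 kt
Leg 4: heading 166.3°; drift +28.9° → track 195.2°, groundspeed 77.2 kt

Leg 1: track=292.7°, groundspeed=137.9 kt
Leg 2: track=263.7°, groundspeed=131.0 kt
Leg 3: track=244.6°, groundspeed=118.5 kt
Leg 4: track=195.2°, groundspeed=77.2 kt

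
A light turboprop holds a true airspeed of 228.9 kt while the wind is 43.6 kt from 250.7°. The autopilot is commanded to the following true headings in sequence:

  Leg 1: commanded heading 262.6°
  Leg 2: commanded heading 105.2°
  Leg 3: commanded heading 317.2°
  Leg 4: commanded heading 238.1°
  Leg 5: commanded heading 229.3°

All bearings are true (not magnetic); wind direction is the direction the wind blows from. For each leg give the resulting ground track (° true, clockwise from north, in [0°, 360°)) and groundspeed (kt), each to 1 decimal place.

Leg 1: track=265.4°, groundspeed=186.5 kt
Leg 2: track=99.9°, groundspeed=266.0 kt
Leg 3: track=327.9°, groundspeed=215.3 kt
Leg 4: track=235.2°, groundspeed=186.6 kt
Leg 5: track=224.5°, groundspeed=189.0 kt

Leg 1: heading 262.6°; drift +2.8° → track 265.4°, groundspeed 186.5 kt
Leg 2: heading 105.2°; drift -5.3° → track 99.9°, groundspeed 266.0 kt
Leg 3: heading 317.2°; drift +10.7° → track 327.9°, groundspeed 215.3 kt
Leg 4: heading 238.1°; drift -2.9° → track 235.2°, groundspeed 186.6 kt
Leg 5: heading 229.3°; drift -4.8° → track 224.5°, groundspeed 189.0 kt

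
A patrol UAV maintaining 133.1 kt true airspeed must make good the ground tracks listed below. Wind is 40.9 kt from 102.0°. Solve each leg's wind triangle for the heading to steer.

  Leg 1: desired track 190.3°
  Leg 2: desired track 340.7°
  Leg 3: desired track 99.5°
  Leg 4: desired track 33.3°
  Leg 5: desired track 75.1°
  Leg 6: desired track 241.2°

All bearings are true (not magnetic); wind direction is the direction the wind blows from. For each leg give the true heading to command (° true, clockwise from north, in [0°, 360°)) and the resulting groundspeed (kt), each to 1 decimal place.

Leg 1: desired track 190.3°; wind correction -17.9° → command heading 172.4°, groundspeed 125.5 kt
Leg 2: desired track 340.7°; wind correction +15.2° → command heading 355.9°, groundspeed 149.7 kt
Leg 3: desired track 99.5°; wind correction +0.8° → command heading 100.3°, groundspeed 92.2 kt
Leg 4: desired track 33.3°; wind correction +16.6° → command heading 49.9°, groundspeed 112.7 kt
Leg 5: desired track 75.1°; wind correction +8.0° → command heading 83.1°, groundspeed 95.3 kt
Leg 6: desired track 241.2°; wind correction -11.6° → command heading 229.6°, groundspeed 161.4 kt

Leg 1: heading=172.4°, groundspeed=125.5 kt
Leg 2: heading=355.9°, groundspeed=149.7 kt
Leg 3: heading=100.3°, groundspeed=92.2 kt
Leg 4: heading=49.9°, groundspeed=112.7 kt
Leg 5: heading=83.1°, groundspeed=95.3 kt
Leg 6: heading=229.6°, groundspeed=161.4 kt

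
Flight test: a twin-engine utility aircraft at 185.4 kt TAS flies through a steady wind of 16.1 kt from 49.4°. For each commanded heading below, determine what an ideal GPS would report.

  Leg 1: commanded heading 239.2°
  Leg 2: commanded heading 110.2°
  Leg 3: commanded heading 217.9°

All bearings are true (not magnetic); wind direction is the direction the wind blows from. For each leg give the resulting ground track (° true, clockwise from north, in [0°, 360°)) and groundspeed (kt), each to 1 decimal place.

Leg 1: track=238.4°, groundspeed=201.3 kt
Leg 2: track=114.7°, groundspeed=178.1 kt
Leg 3: track=218.8°, groundspeed=201.2 kt

Leg 1: heading 239.2°; drift -0.8° → track 238.4°, groundspeed 201.3 kt
Leg 2: heading 110.2°; drift +4.5° → track 114.7°, groundspeed 178.1 kt
Leg 3: heading 217.9°; drift +0.9° → track 218.8°, groundspeed 201.2 kt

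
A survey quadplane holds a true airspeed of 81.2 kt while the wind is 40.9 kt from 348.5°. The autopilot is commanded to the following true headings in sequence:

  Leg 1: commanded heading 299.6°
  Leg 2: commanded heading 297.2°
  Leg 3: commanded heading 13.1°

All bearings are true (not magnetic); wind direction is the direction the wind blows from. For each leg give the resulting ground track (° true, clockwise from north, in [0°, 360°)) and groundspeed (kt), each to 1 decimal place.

Leg 1: heading 299.6°; drift -29.6° → track 270.0°, groundspeed 62.4 kt
Leg 2: heading 297.2°; drift -29.8° → track 267.4°, groundspeed 64.1 kt
Leg 3: heading 13.1°; drift +21.1° → track 34.2°, groundspeed 47.2 kt

Leg 1: track=270.0°, groundspeed=62.4 kt
Leg 2: track=267.4°, groundspeed=64.1 kt
Leg 3: track=34.2°, groundspeed=47.2 kt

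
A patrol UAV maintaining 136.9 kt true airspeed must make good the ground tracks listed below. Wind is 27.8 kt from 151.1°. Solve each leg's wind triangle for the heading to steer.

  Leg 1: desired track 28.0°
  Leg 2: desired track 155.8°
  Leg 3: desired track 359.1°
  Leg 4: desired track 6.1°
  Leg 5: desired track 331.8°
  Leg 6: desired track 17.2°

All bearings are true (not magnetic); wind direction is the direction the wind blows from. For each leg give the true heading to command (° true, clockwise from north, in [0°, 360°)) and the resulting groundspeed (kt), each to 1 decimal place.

Leg 1: desired track 28.0°; wind correction +9.8° → command heading 37.8°, groundspeed 150.1 kt
Leg 2: desired track 155.8°; wind correction -1.0° → command heading 154.8°, groundspeed 109.2 kt
Leg 3: desired track 359.1°; wind correction +5.5° → command heading 4.6°, groundspeed 160.8 kt
Leg 4: desired track 6.1°; wind correction +6.7° → command heading 12.8°, groundspeed 158.7 kt
Leg 5: desired track 331.8°; wind correction +0.1° → command heading 331.9°, groundspeed 164.7 kt
Leg 6: desired track 17.2°; wind correction +8.4° → command heading 25.6°, groundspeed 154.7 kt

Leg 1: heading=37.8°, groundspeed=150.1 kt
Leg 2: heading=154.8°, groundspeed=109.2 kt
Leg 3: heading=4.6°, groundspeed=160.8 kt
Leg 4: heading=12.8°, groundspeed=158.7 kt
Leg 5: heading=331.9°, groundspeed=164.7 kt
Leg 6: heading=25.6°, groundspeed=154.7 kt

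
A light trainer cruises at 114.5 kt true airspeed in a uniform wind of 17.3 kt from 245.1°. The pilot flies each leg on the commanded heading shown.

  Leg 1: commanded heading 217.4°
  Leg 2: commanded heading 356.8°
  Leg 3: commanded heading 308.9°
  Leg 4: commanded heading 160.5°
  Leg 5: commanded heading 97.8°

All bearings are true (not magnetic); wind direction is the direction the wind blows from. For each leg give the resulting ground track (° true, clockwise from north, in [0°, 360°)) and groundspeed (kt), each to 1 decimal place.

Leg 1: heading 217.4°; drift -4.6° → track 212.8°, groundspeed 99.5 kt
Leg 2: heading 356.8°; drift +7.6° → track 4.4°, groundspeed 122.0 kt
Leg 3: heading 308.9°; drift +8.3° → track 317.2°, groundspeed 108.0 kt
Leg 4: heading 160.5°; drift -8.7° → track 151.8°, groundspeed 114.2 kt
Leg 5: heading 97.8°; drift -4.1° → track 93.7°, groundspeed 129.4 kt

Leg 1: track=212.8°, groundspeed=99.5 kt
Leg 2: track=4.4°, groundspeed=122.0 kt
Leg 3: track=317.2°, groundspeed=108.0 kt
Leg 4: track=151.8°, groundspeed=114.2 kt
Leg 5: track=93.7°, groundspeed=129.4 kt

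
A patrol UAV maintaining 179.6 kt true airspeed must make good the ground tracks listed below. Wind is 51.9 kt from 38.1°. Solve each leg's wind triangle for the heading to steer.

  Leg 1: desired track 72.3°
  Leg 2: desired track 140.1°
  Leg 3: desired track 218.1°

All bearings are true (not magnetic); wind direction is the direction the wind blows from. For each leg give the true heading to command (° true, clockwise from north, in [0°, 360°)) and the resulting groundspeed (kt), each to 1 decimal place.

Leg 1: desired track 72.3°; wind correction -9.3° → command heading 63.0°, groundspeed 134.3 kt
Leg 2: desired track 140.1°; wind correction -16.4° → command heading 123.7°, groundspeed 183.1 kt
Leg 3: desired track 218.1°; wind correction +0.0° → command heading 218.1°, groundspeed 231.5 kt

Leg 1: heading=63.0°, groundspeed=134.3 kt
Leg 2: heading=123.7°, groundspeed=183.1 kt
Leg 3: heading=218.1°, groundspeed=231.5 kt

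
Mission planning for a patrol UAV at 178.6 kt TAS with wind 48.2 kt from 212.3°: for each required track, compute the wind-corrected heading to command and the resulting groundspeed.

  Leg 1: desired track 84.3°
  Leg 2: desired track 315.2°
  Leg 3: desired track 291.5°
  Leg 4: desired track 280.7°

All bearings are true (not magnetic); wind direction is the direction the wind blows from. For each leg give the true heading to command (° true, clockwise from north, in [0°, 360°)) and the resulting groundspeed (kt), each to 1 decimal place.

Leg 1: heading=96.6°, groundspeed=204.2 kt
Leg 2: heading=299.9°, groundspeed=183.1 kt
Leg 3: heading=276.1°, groundspeed=163.2 kt
Leg 4: heading=266.2°, groundspeed=155.1 kt

Leg 1: desired track 84.3°; wind correction +12.3° → command heading 96.6°, groundspeed 204.2 kt
Leg 2: desired track 315.2°; wind correction -15.3° → command heading 299.9°, groundspeed 183.1 kt
Leg 3: desired track 291.5°; wind correction -15.4° → command heading 276.1°, groundspeed 163.2 kt
Leg 4: desired track 280.7°; wind correction -14.5° → command heading 266.2°, groundspeed 155.1 kt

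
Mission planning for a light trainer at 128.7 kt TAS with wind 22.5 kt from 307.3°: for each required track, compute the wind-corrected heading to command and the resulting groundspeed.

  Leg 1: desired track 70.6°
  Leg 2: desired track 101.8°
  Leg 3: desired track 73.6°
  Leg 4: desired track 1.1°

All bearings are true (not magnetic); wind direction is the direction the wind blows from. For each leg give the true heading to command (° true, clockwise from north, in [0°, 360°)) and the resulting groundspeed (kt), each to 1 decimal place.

Leg 1: heading=62.2°, groundspeed=139.7 kt
Leg 2: heading=97.5°, groundspeed=148.6 kt
Leg 3: heading=65.5°, groundspeed=140.7 kt
Leg 4: heading=353.0°, groundspeed=114.1 kt

Leg 1: desired track 70.6°; wind correction -8.4° → command heading 62.2°, groundspeed 139.7 kt
Leg 2: desired track 101.8°; wind correction -4.3° → command heading 97.5°, groundspeed 148.6 kt
Leg 3: desired track 73.6°; wind correction -8.1° → command heading 65.5°, groundspeed 140.7 kt
Leg 4: desired track 1.1°; wind correction -8.1° → command heading 353.0°, groundspeed 114.1 kt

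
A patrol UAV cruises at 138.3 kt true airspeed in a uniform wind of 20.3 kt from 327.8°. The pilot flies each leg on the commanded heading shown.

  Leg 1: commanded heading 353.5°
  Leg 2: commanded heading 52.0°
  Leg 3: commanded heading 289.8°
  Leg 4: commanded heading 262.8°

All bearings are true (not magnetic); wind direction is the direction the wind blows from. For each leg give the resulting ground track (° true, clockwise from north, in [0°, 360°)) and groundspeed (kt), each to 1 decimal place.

Leg 1: heading 353.5°; drift +4.2° → track 357.7°, groundspeed 120.3 kt
Leg 2: heading 52.0°; drift +8.4° → track 60.4°, groundspeed 137.7 kt
Leg 3: heading 289.8°; drift -5.8° → track 284.0°, groundspeed 122.9 kt
Leg 4: heading 262.8°; drift -8.1° → track 254.7°, groundspeed 131.0 kt

Leg 1: track=357.7°, groundspeed=120.3 kt
Leg 2: track=60.4°, groundspeed=137.7 kt
Leg 3: track=284.0°, groundspeed=122.9 kt
Leg 4: track=254.7°, groundspeed=131.0 kt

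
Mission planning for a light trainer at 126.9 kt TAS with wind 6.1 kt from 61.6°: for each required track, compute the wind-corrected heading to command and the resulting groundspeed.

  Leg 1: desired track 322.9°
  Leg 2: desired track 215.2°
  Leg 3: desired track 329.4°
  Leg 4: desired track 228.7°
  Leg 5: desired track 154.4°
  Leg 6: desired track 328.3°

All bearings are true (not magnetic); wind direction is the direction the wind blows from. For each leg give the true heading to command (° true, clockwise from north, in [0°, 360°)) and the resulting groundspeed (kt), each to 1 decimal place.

Leg 1: heading=325.6°, groundspeed=127.7 kt
Leg 2: heading=214.0°, groundspeed=132.3 kt
Leg 3: heading=332.2°, groundspeed=127.0 kt
Leg 4: heading=228.1°, groundspeed=132.8 kt
Leg 5: heading=151.6°, groundspeed=127.1 kt
Leg 6: heading=331.1°, groundspeed=127.1 kt

Leg 1: desired track 322.9°; wind correction +2.7° → command heading 325.6°, groundspeed 127.7 kt
Leg 2: desired track 215.2°; wind correction -1.2° → command heading 214.0°, groundspeed 132.3 kt
Leg 3: desired track 329.4°; wind correction +2.8° → command heading 332.2°, groundspeed 127.0 kt
Leg 4: desired track 228.7°; wind correction -0.6° → command heading 228.1°, groundspeed 132.8 kt
Leg 5: desired track 154.4°; wind correction -2.8° → command heading 151.6°, groundspeed 127.1 kt
Leg 6: desired track 328.3°; wind correction +2.8° → command heading 331.1°, groundspeed 127.1 kt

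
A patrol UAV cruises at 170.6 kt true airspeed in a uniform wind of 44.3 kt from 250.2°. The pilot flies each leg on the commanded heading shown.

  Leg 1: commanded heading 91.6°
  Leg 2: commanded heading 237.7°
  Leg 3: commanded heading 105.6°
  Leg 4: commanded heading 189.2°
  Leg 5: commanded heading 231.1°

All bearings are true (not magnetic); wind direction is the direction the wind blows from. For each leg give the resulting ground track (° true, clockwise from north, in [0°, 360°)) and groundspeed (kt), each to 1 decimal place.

Leg 1: track=87.2°, groundspeed=212.5 kt
Leg 2: track=233.4°, groundspeed=127.7 kt
Leg 3: track=98.5°, groundspeed=208.3 kt
Leg 4: track=174.6°, groundspeed=154.1 kt
Leg 5: track=224.7°, groundspeed=129.6 kt

Leg 1: heading 91.6°; drift -4.4° → track 87.2°, groundspeed 212.5 kt
Leg 2: heading 237.7°; drift -4.3° → track 233.4°, groundspeed 127.7 kt
Leg 3: heading 105.6°; drift -7.1° → track 98.5°, groundspeed 208.3 kt
Leg 4: heading 189.2°; drift -14.6° → track 174.6°, groundspeed 154.1 kt
Leg 5: heading 231.1°; drift -6.4° → track 224.7°, groundspeed 129.6 kt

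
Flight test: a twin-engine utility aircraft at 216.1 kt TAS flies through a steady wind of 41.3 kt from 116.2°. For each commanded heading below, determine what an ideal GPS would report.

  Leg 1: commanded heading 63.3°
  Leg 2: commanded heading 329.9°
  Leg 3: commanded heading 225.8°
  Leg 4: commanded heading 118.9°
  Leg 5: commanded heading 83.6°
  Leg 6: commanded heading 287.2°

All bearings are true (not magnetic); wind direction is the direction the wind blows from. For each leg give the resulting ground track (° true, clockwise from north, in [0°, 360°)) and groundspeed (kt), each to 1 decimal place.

Leg 1: heading 63.3°; drift -9.8° → track 53.5°, groundspeed 194.0 kt
Leg 2: heading 329.9°; drift -5.2° → track 324.7°, groundspeed 251.5 kt
Leg 3: heading 225.8°; drift +9.6° → track 235.4°, groundspeed 233.2 kt
Leg 4: heading 118.9°; drift +0.6° → track 119.5°, groundspeed 174.9 kt
Leg 5: heading 83.6°; drift -7.0° → track 76.6°, groundspeed 182.7 kt
Leg 6: heading 287.2°; drift +1.4° → track 288.6°, groundspeed 257.0 kt

Leg 1: track=53.5°, groundspeed=194.0 kt
Leg 2: track=324.7°, groundspeed=251.5 kt
Leg 3: track=235.4°, groundspeed=233.2 kt
Leg 4: track=119.5°, groundspeed=174.9 kt
Leg 5: track=76.6°, groundspeed=182.7 kt
Leg 6: track=288.6°, groundspeed=257.0 kt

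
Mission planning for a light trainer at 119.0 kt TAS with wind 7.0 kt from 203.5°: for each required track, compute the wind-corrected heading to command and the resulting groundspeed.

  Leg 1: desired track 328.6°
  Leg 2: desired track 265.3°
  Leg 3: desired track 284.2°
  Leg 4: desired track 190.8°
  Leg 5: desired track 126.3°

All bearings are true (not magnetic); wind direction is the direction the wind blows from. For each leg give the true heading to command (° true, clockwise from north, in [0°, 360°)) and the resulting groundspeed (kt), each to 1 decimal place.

Leg 1: heading=325.8°, groundspeed=122.9 kt
Leg 2: heading=262.3°, groundspeed=115.5 kt
Leg 3: heading=280.9°, groundspeed=117.7 kt
Leg 4: heading=191.5°, groundspeed=112.2 kt
Leg 5: heading=129.6°, groundspeed=117.3 kt

Leg 1: desired track 328.6°; wind correction -2.8° → command heading 325.8°, groundspeed 122.9 kt
Leg 2: desired track 265.3°; wind correction -3.0° → command heading 262.3°, groundspeed 115.5 kt
Leg 3: desired track 284.2°; wind correction -3.3° → command heading 280.9°, groundspeed 117.7 kt
Leg 4: desired track 190.8°; wind correction +0.7° → command heading 191.5°, groundspeed 112.2 kt
Leg 5: desired track 126.3°; wind correction +3.3° → command heading 129.6°, groundspeed 117.3 kt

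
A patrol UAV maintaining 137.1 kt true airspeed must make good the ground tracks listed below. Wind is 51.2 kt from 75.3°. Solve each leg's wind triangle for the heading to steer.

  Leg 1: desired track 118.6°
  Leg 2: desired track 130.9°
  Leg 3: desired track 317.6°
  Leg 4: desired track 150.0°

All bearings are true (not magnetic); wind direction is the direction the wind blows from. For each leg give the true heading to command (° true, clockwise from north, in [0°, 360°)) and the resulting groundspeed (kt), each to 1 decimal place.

Leg 1: heading=103.8°, groundspeed=95.3 kt
Leg 2: heading=113.0°, groundspeed=101.5 kt
Leg 3: heading=336.9°, groundspeed=153.2 kt
Leg 4: heading=128.9°, groundspeed=114.4 kt

Leg 1: desired track 118.6°; wind correction -14.8° → command heading 103.8°, groundspeed 95.3 kt
Leg 2: desired track 130.9°; wind correction -17.9° → command heading 113.0°, groundspeed 101.5 kt
Leg 3: desired track 317.6°; wind correction +19.3° → command heading 336.9°, groundspeed 153.2 kt
Leg 4: desired track 150.0°; wind correction -21.1° → command heading 128.9°, groundspeed 114.4 kt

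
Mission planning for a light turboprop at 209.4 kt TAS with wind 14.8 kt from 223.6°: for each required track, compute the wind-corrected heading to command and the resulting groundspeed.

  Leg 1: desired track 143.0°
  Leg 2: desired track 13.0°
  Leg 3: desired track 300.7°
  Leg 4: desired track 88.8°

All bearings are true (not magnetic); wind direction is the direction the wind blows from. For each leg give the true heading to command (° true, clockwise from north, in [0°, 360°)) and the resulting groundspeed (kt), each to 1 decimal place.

Leg 1: heading=147.0°, groundspeed=206.5 kt
Leg 2: heading=10.9°, groundspeed=222.0 kt
Leg 3: heading=296.7°, groundspeed=205.6 kt
Leg 4: heading=91.7°, groundspeed=219.6 kt

Leg 1: desired track 143.0°; wind correction +4.0° → command heading 147.0°, groundspeed 206.5 kt
Leg 2: desired track 13.0°; wind correction -2.1° → command heading 10.9°, groundspeed 222.0 kt
Leg 3: desired track 300.7°; wind correction -4.0° → command heading 296.7°, groundspeed 205.6 kt
Leg 4: desired track 88.8°; wind correction +2.9° → command heading 91.7°, groundspeed 219.6 kt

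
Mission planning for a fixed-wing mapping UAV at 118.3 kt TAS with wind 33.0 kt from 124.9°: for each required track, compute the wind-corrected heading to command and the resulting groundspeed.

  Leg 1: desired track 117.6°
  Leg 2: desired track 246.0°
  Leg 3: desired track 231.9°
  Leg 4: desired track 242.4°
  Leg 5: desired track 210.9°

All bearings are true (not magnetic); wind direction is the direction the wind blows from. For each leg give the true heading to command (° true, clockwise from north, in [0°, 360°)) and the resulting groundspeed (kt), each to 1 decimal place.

Leg 1: desired track 117.6°; wind correction +2.0° → command heading 119.6°, groundspeed 85.5 kt
Leg 2: desired track 246.0°; wind correction -13.8° → command heading 232.2°, groundspeed 131.9 kt
Leg 3: desired track 231.9°; wind correction -15.5° → command heading 216.4°, groundspeed 123.7 kt
Leg 4: desired track 242.4°; wind correction -14.3° → command heading 228.1°, groundspeed 129.9 kt
Leg 5: desired track 210.9°; wind correction -16.2° → command heading 194.7°, groundspeed 111.3 kt

Leg 1: heading=119.6°, groundspeed=85.5 kt
Leg 2: heading=232.2°, groundspeed=131.9 kt
Leg 3: heading=216.4°, groundspeed=123.7 kt
Leg 4: heading=228.1°, groundspeed=129.9 kt
Leg 5: heading=194.7°, groundspeed=111.3 kt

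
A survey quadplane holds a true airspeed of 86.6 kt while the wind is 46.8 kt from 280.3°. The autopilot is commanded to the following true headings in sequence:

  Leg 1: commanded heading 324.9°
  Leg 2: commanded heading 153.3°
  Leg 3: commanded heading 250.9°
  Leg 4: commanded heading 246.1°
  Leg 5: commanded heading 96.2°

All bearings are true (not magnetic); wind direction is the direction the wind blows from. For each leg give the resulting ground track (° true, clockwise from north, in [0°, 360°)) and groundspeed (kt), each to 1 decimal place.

Leg 1: track=356.6°, groundspeed=62.6 kt
Leg 2: track=135.3°, groundspeed=120.7 kt
Leg 3: track=224.3°, groundspeed=51.3 kt
Leg 4: track=217.3°, groundspeed=54.6 kt
Leg 5: track=97.6°, groundspeed=133.3 kt

Leg 1: heading 324.9°; drift +31.7° → track 356.6°, groundspeed 62.6 kt
Leg 2: heading 153.3°; drift -18.0° → track 135.3°, groundspeed 120.7 kt
Leg 3: heading 250.9°; drift -26.6° → track 224.3°, groundspeed 51.3 kt
Leg 4: heading 246.1°; drift -28.8° → track 217.3°, groundspeed 54.6 kt
Leg 5: heading 96.2°; drift +1.4° → track 97.6°, groundspeed 133.3 kt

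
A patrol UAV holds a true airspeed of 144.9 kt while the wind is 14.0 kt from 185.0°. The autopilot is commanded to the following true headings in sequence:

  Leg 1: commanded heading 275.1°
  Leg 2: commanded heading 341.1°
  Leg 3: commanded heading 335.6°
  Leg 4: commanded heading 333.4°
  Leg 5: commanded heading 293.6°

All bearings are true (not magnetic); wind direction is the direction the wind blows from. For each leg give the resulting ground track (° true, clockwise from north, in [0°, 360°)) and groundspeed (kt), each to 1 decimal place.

Leg 1: track=280.6°, groundspeed=145.6 kt
Leg 2: track=343.2°, groundspeed=157.8 kt
Leg 3: track=338.1°, groundspeed=157.2 kt
Leg 4: track=336.1°, groundspeed=157.0 kt
Leg 5: track=298.7°, groundspeed=150.0 kt

Leg 1: heading 275.1°; drift +5.5° → track 280.6°, groundspeed 145.6 kt
Leg 2: heading 341.1°; drift +2.1° → track 343.2°, groundspeed 157.8 kt
Leg 3: heading 335.6°; drift +2.5° → track 338.1°, groundspeed 157.2 kt
Leg 4: heading 333.4°; drift +2.7° → track 336.1°, groundspeed 157.0 kt
Leg 5: heading 293.6°; drift +5.1° → track 298.7°, groundspeed 150.0 kt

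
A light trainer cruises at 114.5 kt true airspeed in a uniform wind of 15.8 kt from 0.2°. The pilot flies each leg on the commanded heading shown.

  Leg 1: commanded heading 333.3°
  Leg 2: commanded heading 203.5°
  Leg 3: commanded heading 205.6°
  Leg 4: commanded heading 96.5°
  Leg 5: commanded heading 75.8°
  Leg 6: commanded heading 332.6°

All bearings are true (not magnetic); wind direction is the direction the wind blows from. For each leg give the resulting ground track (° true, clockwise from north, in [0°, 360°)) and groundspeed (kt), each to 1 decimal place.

Leg 1: track=329.2°, groundspeed=100.7 kt
Leg 2: track=200.7°, groundspeed=129.2 kt
Leg 3: track=202.6°, groundspeed=129.0 kt
Leg 4: track=104.2°, groundspeed=117.3 kt
Leg 5: track=83.7°, groundspeed=111.6 kt
Leg 6: track=328.4°, groundspeed=100.8 kt

Leg 1: heading 333.3°; drift -4.1° → track 329.2°, groundspeed 100.7 kt
Leg 2: heading 203.5°; drift -2.8° → track 200.7°, groundspeed 129.2 kt
Leg 3: heading 205.6°; drift -3.0° → track 202.6°, groundspeed 129.0 kt
Leg 4: heading 96.5°; drift +7.7° → track 104.2°, groundspeed 117.3 kt
Leg 5: heading 75.8°; drift +7.9° → track 83.7°, groundspeed 111.6 kt
Leg 6: heading 332.6°; drift -4.2° → track 328.4°, groundspeed 100.8 kt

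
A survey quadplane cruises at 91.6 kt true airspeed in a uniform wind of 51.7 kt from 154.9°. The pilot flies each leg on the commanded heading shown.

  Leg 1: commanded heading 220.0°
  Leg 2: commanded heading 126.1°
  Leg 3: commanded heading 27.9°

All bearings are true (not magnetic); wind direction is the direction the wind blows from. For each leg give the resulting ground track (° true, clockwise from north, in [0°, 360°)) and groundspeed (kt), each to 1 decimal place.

Leg 1: heading 220.0°; drift +33.9° → track 253.9°, groundspeed 84.1 kt
Leg 2: heading 126.1°; drift -28.3° → track 97.8°, groundspeed 52.6 kt
Leg 3: heading 27.9°; drift -18.6° → track 9.3°, groundspeed 129.5 kt

Leg 1: track=253.9°, groundspeed=84.1 kt
Leg 2: track=97.8°, groundspeed=52.6 kt
Leg 3: track=9.3°, groundspeed=129.5 kt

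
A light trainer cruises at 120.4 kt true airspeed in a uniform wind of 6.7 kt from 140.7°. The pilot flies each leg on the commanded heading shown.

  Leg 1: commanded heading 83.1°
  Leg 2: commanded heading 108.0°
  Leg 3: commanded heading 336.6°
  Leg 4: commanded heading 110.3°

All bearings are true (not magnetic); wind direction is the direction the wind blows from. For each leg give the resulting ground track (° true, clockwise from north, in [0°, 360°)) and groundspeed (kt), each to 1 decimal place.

Leg 1: heading 83.1°; drift -2.8° → track 80.3°, groundspeed 116.9 kt
Leg 2: heading 108.0°; drift -1.8° → track 106.2°, groundspeed 114.8 kt
Leg 3: heading 336.6°; drift -0.8° → track 335.8°, groundspeed 126.9 kt
Leg 4: heading 110.3°; drift -1.7° → track 108.6°, groundspeed 114.7 kt

Leg 1: track=80.3°, groundspeed=116.9 kt
Leg 2: track=106.2°, groundspeed=114.8 kt
Leg 3: track=335.8°, groundspeed=126.9 kt
Leg 4: track=108.6°, groundspeed=114.7 kt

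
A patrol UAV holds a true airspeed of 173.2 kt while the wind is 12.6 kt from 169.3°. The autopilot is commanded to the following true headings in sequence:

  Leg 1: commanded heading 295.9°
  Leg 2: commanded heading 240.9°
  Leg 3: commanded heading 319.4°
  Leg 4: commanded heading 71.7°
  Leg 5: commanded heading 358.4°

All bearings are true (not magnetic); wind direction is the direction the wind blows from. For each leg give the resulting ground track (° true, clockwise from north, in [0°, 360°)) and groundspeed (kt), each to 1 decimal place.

Leg 1: track=299.1°, groundspeed=181.0 kt
Leg 2: track=244.9°, groundspeed=169.6 kt
Leg 3: track=321.4°, groundspeed=184.2 kt
Leg 4: track=67.6°, groundspeed=175.3 kt
Leg 5: track=357.8°, groundspeed=185.7 kt

Leg 1: heading 295.9°; drift +3.2° → track 299.1°, groundspeed 181.0 kt
Leg 2: heading 240.9°; drift +4.0° → track 244.9°, groundspeed 169.6 kt
Leg 3: heading 319.4°; drift +2.0° → track 321.4°, groundspeed 184.2 kt
Leg 4: heading 71.7°; drift -4.1° → track 67.6°, groundspeed 175.3 kt
Leg 5: heading 358.4°; drift -0.6° → track 357.8°, groundspeed 185.7 kt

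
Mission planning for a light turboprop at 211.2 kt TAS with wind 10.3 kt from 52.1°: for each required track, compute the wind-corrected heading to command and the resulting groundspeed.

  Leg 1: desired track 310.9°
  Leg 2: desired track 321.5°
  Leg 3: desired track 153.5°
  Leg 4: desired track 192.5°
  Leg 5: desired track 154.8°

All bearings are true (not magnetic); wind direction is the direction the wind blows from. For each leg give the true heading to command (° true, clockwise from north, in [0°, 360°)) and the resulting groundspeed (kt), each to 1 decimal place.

Leg 1: heading=313.6°, groundspeed=213.0 kt
Leg 2: heading=324.3°, groundspeed=211.1 kt
Leg 3: heading=150.8°, groundspeed=213.0 kt
Leg 4: heading=190.7°, groundspeed=219.0 kt
Leg 5: heading=152.1°, groundspeed=213.2 kt

Leg 1: desired track 310.9°; wind correction +2.7° → command heading 313.6°, groundspeed 213.0 kt
Leg 2: desired track 321.5°; wind correction +2.8° → command heading 324.3°, groundspeed 211.1 kt
Leg 3: desired track 153.5°; wind correction -2.7° → command heading 150.8°, groundspeed 213.0 kt
Leg 4: desired track 192.5°; wind correction -1.8° → command heading 190.7°, groundspeed 219.0 kt
Leg 5: desired track 154.8°; wind correction -2.7° → command heading 152.1°, groundspeed 213.2 kt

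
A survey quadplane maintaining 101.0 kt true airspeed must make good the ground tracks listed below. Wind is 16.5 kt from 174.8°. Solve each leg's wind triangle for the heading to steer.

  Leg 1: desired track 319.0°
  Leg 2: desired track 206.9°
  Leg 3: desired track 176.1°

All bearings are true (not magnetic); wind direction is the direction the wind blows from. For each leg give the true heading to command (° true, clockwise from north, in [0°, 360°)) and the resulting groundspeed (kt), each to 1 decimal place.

Leg 1: desired track 319.0°; wind correction -5.5° → command heading 313.5°, groundspeed 113.9 kt
Leg 2: desired track 206.9°; wind correction -5.0° → command heading 201.9°, groundspeed 86.6 kt
Leg 3: desired track 176.1°; wind correction -0.2° → command heading 175.9°, groundspeed 84.5 kt

Leg 1: heading=313.5°, groundspeed=113.9 kt
Leg 2: heading=201.9°, groundspeed=86.6 kt
Leg 3: heading=175.9°, groundspeed=84.5 kt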